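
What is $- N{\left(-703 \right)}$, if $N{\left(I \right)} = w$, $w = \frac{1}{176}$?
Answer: $- \frac{1}{176} \approx -0.0056818$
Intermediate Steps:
$w = \frac{1}{176} \approx 0.0056818$
$N{\left(I \right)} = \frac{1}{176}$
$- N{\left(-703 \right)} = \left(-1\right) \frac{1}{176} = - \frac{1}{176}$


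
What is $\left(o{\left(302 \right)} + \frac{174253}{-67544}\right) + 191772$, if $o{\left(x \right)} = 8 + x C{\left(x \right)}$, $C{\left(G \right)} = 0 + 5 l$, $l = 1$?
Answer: $\frac{13055405507}{67544} \approx 1.9329 \cdot 10^{5}$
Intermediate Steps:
$C{\left(G \right)} = 5$ ($C{\left(G \right)} = 0 + 5 \cdot 1 = 0 + 5 = 5$)
$o{\left(x \right)} = 8 + 5 x$ ($o{\left(x \right)} = 8 + x 5 = 8 + 5 x$)
$\left(o{\left(302 \right)} + \frac{174253}{-67544}\right) + 191772 = \left(\left(8 + 5 \cdot 302\right) + \frac{174253}{-67544}\right) + 191772 = \left(\left(8 + 1510\right) + 174253 \left(- \frac{1}{67544}\right)\right) + 191772 = \left(1518 - \frac{174253}{67544}\right) + 191772 = \frac{102357539}{67544} + 191772 = \frac{13055405507}{67544}$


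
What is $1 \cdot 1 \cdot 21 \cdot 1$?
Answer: $21$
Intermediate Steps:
$1 \cdot 1 \cdot 21 \cdot 1 = 1 \cdot 21 \cdot 1 = 21 \cdot 1 = 21$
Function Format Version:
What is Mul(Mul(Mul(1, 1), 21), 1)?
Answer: 21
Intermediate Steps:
Mul(Mul(Mul(1, 1), 21), 1) = Mul(Mul(1, 21), 1) = Mul(21, 1) = 21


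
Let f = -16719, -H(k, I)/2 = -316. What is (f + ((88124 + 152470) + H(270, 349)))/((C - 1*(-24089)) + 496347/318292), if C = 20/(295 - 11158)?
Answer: 776256749343972/83295656289265 ≈ 9.3193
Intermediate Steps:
H(k, I) = 632 (H(k, I) = -2*(-316) = 632)
C = -20/10863 (C = 20/(-10863) = 20*(-1/10863) = -20/10863 ≈ -0.0018411)
(f + ((88124 + 152470) + H(270, 349)))/((C - 1*(-24089)) + 496347/318292) = (-16719 + ((88124 + 152470) + 632))/((-20/10863 - 1*(-24089)) + 496347/318292) = (-16719 + (240594 + 632))/((-20/10863 + 24089) + 496347*(1/318292)) = (-16719 + 241226)/(261678787/10863 + 496347/318292) = 224507/(83295656289265/3457605996) = 224507*(3457605996/83295656289265) = 776256749343972/83295656289265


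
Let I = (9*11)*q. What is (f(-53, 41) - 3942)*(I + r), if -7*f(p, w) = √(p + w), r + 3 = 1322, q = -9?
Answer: -1687176 - 856*I*√3/7 ≈ -1.6872e+6 - 211.81*I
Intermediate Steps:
r = 1319 (r = -3 + 1322 = 1319)
f(p, w) = -√(p + w)/7
I = -891 (I = (9*11)*(-9) = 99*(-9) = -891)
(f(-53, 41) - 3942)*(I + r) = (-√(-53 + 41)/7 - 3942)*(-891 + 1319) = (-2*I*√3/7 - 3942)*428 = (-3942 - 2*I*√3/7)*428 = -1687176 - 856*I*√3/7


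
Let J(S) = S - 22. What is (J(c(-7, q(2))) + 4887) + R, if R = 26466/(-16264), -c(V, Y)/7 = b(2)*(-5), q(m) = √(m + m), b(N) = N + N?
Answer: 40687427/8132 ≈ 5003.4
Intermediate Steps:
b(N) = 2*N
q(m) = √2*√m (q(m) = √(2*m) = √2*√m)
c(V, Y) = 140 (c(V, Y) = -7*2*2*(-5) = -28*(-5) = -7*(-20) = 140)
J(S) = -22 + S
R = -13233/8132 (R = 26466*(-1/16264) = -13233/8132 ≈ -1.6273)
(J(c(-7, q(2))) + 4887) + R = ((-22 + 140) + 4887) - 13233/8132 = (118 + 4887) - 13233/8132 = 5005 - 13233/8132 = 40687427/8132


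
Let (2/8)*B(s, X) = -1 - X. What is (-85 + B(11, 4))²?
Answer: 11025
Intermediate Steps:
B(s, X) = -4 - 4*X (B(s, X) = 4*(-1 - X) = -4 - 4*X)
(-85 + B(11, 4))² = (-85 + (-4 - 4*4))² = (-85 + (-4 - 16))² = (-85 - 20)² = (-105)² = 11025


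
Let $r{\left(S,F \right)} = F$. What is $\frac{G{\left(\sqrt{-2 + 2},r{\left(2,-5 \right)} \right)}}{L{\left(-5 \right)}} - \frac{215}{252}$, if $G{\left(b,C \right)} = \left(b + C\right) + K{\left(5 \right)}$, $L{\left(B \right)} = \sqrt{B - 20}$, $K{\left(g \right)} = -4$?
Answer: $- \frac{215}{252} + \frac{9 i}{5} \approx -0.85317 + 1.8 i$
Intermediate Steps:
$L{\left(B \right)} = \sqrt{-20 + B}$
$G{\left(b,C \right)} = -4 + C + b$ ($G{\left(b,C \right)} = \left(b + C\right) - 4 = \left(C + b\right) - 4 = -4 + C + b$)
$\frac{G{\left(\sqrt{-2 + 2},r{\left(2,-5 \right)} \right)}}{L{\left(-5 \right)}} - \frac{215}{252} = \frac{-4 - 5 + \sqrt{-2 + 2}}{\sqrt{-20 - 5}} - \frac{215}{252} = \frac{-4 - 5 + \sqrt{0}}{\sqrt{-25}} - \frac{215}{252} = \frac{-4 - 5 + 0}{5 i} - \frac{215}{252} = - 9 \left(- \frac{i}{5}\right) - \frac{215}{252} = \frac{9 i}{5} - \frac{215}{252} = - \frac{215}{252} + \frac{9 i}{5}$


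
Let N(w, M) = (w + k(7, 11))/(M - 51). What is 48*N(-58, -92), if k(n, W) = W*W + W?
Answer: -3552/143 ≈ -24.839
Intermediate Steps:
k(n, W) = W + W² (k(n, W) = W² + W = W + W²)
N(w, M) = (132 + w)/(-51 + M) (N(w, M) = (w + 11*(1 + 11))/(M - 51) = (w + 11*12)/(-51 + M) = (w + 132)/(-51 + M) = (132 + w)/(-51 + M))
48*N(-58, -92) = 48*((132 - 58)/(-51 - 92)) = 48*(74/(-143)) = 48*(-1/143*74) = 48*(-74/143) = -3552/143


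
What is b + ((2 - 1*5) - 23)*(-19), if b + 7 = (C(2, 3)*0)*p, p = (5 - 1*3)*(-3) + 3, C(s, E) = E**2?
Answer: 487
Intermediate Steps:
p = -3 (p = (5 - 3)*(-3) + 3 = 2*(-3) + 3 = -6 + 3 = -3)
b = -7 (b = -7 + (3**2*0)*(-3) = -7 + (9*0)*(-3) = -7 + 0*(-3) = -7 + 0 = -7)
b + ((2 - 1*5) - 23)*(-19) = -7 + ((2 - 1*5) - 23)*(-19) = -7 + ((2 - 5) - 23)*(-19) = -7 + (-3 - 23)*(-19) = -7 - 26*(-19) = -7 + 494 = 487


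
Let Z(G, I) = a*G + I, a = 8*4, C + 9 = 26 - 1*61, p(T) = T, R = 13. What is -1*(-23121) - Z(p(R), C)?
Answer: 22749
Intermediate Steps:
C = -44 (C = -9 + (26 - 1*61) = -9 + (26 - 61) = -9 - 35 = -44)
a = 32
Z(G, I) = I + 32*G (Z(G, I) = 32*G + I = I + 32*G)
-1*(-23121) - Z(p(R), C) = -1*(-23121) - (-44 + 32*13) = 23121 - (-44 + 416) = 23121 - 1*372 = 23121 - 372 = 22749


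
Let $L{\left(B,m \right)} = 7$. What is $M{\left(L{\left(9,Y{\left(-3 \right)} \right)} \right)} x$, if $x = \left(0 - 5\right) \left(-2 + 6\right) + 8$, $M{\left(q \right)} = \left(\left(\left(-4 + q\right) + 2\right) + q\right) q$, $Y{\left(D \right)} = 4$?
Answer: $-1008$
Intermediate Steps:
$M{\left(q \right)} = q \left(-2 + 2 q\right)$ ($M{\left(q \right)} = \left(\left(-2 + q\right) + q\right) q = \left(-2 + 2 q\right) q = q \left(-2 + 2 q\right)$)
$x = -12$ ($x = \left(-5\right) 4 + 8 = -20 + 8 = -12$)
$M{\left(L{\left(9,Y{\left(-3 \right)} \right)} \right)} x = 2 \cdot 7 \left(-1 + 7\right) \left(-12\right) = 2 \cdot 7 \cdot 6 \left(-12\right) = 84 \left(-12\right) = -1008$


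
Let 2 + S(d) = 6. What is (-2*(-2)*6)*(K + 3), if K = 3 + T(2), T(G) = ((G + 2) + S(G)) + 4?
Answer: 432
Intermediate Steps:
S(d) = 4 (S(d) = -2 + 6 = 4)
T(G) = 10 + G (T(G) = ((G + 2) + 4) + 4 = ((2 + G) + 4) + 4 = (6 + G) + 4 = 10 + G)
K = 15 (K = 3 + (10 + 2) = 3 + 12 = 15)
(-2*(-2)*6)*(K + 3) = (-2*(-2)*6)*(15 + 3) = (4*6)*18 = 24*18 = 432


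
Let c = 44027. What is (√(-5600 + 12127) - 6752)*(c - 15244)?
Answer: -194342816 + 28783*√6527 ≈ -1.9202e+8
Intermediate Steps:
(√(-5600 + 12127) - 6752)*(c - 15244) = (√(-5600 + 12127) - 6752)*(44027 - 15244) = (√6527 - 6752)*28783 = (-6752 + √6527)*28783 = -194342816 + 28783*√6527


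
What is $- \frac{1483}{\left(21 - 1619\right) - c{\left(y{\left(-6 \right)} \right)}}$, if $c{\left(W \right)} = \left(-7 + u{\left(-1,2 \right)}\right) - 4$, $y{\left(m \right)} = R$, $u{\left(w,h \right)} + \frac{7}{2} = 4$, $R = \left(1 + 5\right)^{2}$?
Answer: $\frac{2966}{3175} \approx 0.93417$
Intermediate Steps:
$R = 36$ ($R = 6^{2} = 36$)
$u{\left(w,h \right)} = \frac{1}{2}$ ($u{\left(w,h \right)} = - \frac{7}{2} + 4 = \frac{1}{2}$)
$y{\left(m \right)} = 36$
$c{\left(W \right)} = - \frac{21}{2}$ ($c{\left(W \right)} = \left(-7 + \frac{1}{2}\right) - 4 = - \frac{13}{2} - 4 = - \frac{21}{2}$)
$- \frac{1483}{\left(21 - 1619\right) - c{\left(y{\left(-6 \right)} \right)}} = - \frac{1483}{\left(21 - 1619\right) - - \frac{21}{2}} = - \frac{1483}{\left(21 - 1619\right) + \frac{21}{2}} = - \frac{1483}{-1598 + \frac{21}{2}} = - \frac{1483}{- \frac{3175}{2}} = \left(-1483\right) \left(- \frac{2}{3175}\right) = \frac{2966}{3175}$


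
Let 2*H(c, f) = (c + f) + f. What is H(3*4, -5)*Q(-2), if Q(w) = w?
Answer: -2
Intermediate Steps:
H(c, f) = f + c/2 (H(c, f) = ((c + f) + f)/2 = (c + 2*f)/2 = f + c/2)
H(3*4, -5)*Q(-2) = (-5 + (3*4)/2)*(-2) = (-5 + (1/2)*12)*(-2) = (-5 + 6)*(-2) = 1*(-2) = -2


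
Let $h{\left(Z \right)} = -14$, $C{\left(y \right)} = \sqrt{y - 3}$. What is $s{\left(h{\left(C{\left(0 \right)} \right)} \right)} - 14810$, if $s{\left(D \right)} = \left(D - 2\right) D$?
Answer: $-14586$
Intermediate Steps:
$C{\left(y \right)} = \sqrt{-3 + y}$
$s{\left(D \right)} = D \left(-2 + D\right)$ ($s{\left(D \right)} = \left(-2 + D\right) D = D \left(-2 + D\right)$)
$s{\left(h{\left(C{\left(0 \right)} \right)} \right)} - 14810 = - 14 \left(-2 - 14\right) - 14810 = \left(-14\right) \left(-16\right) - 14810 = 224 - 14810 = -14586$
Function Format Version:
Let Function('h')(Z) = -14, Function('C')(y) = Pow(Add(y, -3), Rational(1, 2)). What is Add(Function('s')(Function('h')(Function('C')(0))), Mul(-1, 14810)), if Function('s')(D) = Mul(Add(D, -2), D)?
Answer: -14586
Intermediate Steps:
Function('C')(y) = Pow(Add(-3, y), Rational(1, 2))
Function('s')(D) = Mul(D, Add(-2, D)) (Function('s')(D) = Mul(Add(-2, D), D) = Mul(D, Add(-2, D)))
Add(Function('s')(Function('h')(Function('C')(0))), Mul(-1, 14810)) = Add(Mul(-14, Add(-2, -14)), Mul(-1, 14810)) = Add(Mul(-14, -16), -14810) = Add(224, -14810) = -14586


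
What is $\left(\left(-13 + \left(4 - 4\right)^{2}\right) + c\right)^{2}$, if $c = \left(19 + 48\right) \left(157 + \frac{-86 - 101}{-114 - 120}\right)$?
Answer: $\frac{6105509890489}{54756} \approx 1.115 \cdot 10^{8}$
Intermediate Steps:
$c = \frac{2473975}{234}$ ($c = 67 \left(157 - \frac{187}{-234}\right) = 67 \left(157 - - \frac{187}{234}\right) = 67 \left(157 + \frac{187}{234}\right) = 67 \cdot \frac{36925}{234} = \frac{2473975}{234} \approx 10573.0$)
$\left(\left(-13 + \left(4 - 4\right)^{2}\right) + c\right)^{2} = \left(\left(-13 + \left(4 - 4\right)^{2}\right) + \frac{2473975}{234}\right)^{2} = \left(\left(-13 + 0^{2}\right) + \frac{2473975}{234}\right)^{2} = \left(\left(-13 + 0\right) + \frac{2473975}{234}\right)^{2} = \left(-13 + \frac{2473975}{234}\right)^{2} = \left(\frac{2470933}{234}\right)^{2} = \frac{6105509890489}{54756}$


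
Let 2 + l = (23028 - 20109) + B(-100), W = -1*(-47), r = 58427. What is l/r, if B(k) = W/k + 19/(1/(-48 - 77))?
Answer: 54153/5842700 ≈ 0.0092685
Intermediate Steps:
W = 47
B(k) = -2375 + 47/k (B(k) = 47/k + 19/(1/(-48 - 77)) = 47/k + 19/(1/(-125)) = 47/k + 19/(-1/125) = 47/k + 19*(-125) = 47/k - 2375 = -2375 + 47/k)
l = 54153/100 (l = -2 + ((23028 - 20109) + (-2375 + 47/(-100))) = -2 + (2919 + (-2375 + 47*(-1/100))) = -2 + (2919 + (-2375 - 47/100)) = -2 + (2919 - 237547/100) = -2 + 54353/100 = 54153/100 ≈ 541.53)
l/r = (54153/100)/58427 = (54153/100)*(1/58427) = 54153/5842700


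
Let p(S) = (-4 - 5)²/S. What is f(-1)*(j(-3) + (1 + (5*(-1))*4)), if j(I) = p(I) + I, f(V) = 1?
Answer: -49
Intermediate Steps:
p(S) = 81/S (p(S) = (-9)²/S = 81/S)
j(I) = I + 81/I (j(I) = 81/I + I = I + 81/I)
f(-1)*(j(-3) + (1 + (5*(-1))*4)) = 1*((-3 + 81/(-3)) + (1 + (5*(-1))*4)) = 1*((-3 + 81*(-⅓)) + (1 - 5*4)) = 1*((-3 - 27) + (1 - 20)) = 1*(-30 - 19) = 1*(-49) = -49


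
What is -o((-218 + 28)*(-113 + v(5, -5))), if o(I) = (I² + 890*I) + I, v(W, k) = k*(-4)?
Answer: -327972870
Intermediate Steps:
v(W, k) = -4*k
o(I) = I² + 891*I
-o((-218 + 28)*(-113 + v(5, -5))) = -(-218 + 28)*(-113 - 4*(-5))*(891 + (-218 + 28)*(-113 - 4*(-5))) = -(-190*(-113 + 20))*(891 - 190*(-113 + 20)) = -(-190*(-93))*(891 - 190*(-93)) = -17670*(891 + 17670) = -17670*18561 = -1*327972870 = -327972870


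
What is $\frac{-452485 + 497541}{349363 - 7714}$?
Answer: $\frac{4096}{31059} \approx 0.13188$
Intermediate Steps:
$\frac{-452485 + 497541}{349363 - 7714} = \frac{45056}{341649} = 45056 \cdot \frac{1}{341649} = \frac{4096}{31059}$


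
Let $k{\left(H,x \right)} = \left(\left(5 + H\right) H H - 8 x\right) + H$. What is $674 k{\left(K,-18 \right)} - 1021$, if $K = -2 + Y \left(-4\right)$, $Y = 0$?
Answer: $102775$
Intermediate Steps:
$K = -2$ ($K = -2 + 0 \left(-4\right) = -2 + 0 = -2$)
$k{\left(H,x \right)} = H - 8 x + H^{2} \left(5 + H\right)$ ($k{\left(H,x \right)} = \left(H \left(5 + H\right) H - 8 x\right) + H = \left(H^{2} \left(5 + H\right) - 8 x\right) + H = \left(- 8 x + H^{2} \left(5 + H\right)\right) + H = H - 8 x + H^{2} \left(5 + H\right)$)
$674 k{\left(K,-18 \right)} - 1021 = 674 \left(-2 + \left(-2\right)^{3} - -144 + 5 \left(-2\right)^{2}\right) - 1021 = 674 \left(-2 - 8 + 144 + 5 \cdot 4\right) - 1021 = 674 \left(-2 - 8 + 144 + 20\right) - 1021 = 674 \cdot 154 - 1021 = 103796 - 1021 = 102775$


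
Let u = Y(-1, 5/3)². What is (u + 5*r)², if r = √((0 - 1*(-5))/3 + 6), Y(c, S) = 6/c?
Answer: 4463/3 + 120*√69 ≈ 2484.5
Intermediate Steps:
r = √69/3 (r = √((0 + 5)*(⅓) + 6) = √(5*(⅓) + 6) = √(5/3 + 6) = √(23/3) = √69/3 ≈ 2.7689)
u = 36 (u = (6/(-1))² = (6*(-1))² = (-6)² = 36)
(u + 5*r)² = (36 + 5*(√69/3))² = (36 + 5*√69/3)²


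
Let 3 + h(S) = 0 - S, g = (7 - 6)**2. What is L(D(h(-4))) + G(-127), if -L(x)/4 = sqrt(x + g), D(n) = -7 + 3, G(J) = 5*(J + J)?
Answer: -1270 - 4*I*sqrt(3) ≈ -1270.0 - 6.9282*I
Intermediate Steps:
g = 1 (g = 1**2 = 1)
h(S) = -3 - S (h(S) = -3 + (0 - S) = -3 - S)
G(J) = 10*J (G(J) = 5*(2*J) = 10*J)
D(n) = -4
L(x) = -4*sqrt(1 + x) (L(x) = -4*sqrt(x + 1) = -4*sqrt(1 + x))
L(D(h(-4))) + G(-127) = -4*sqrt(1 - 4) + 10*(-127) = -4*I*sqrt(3) - 1270 = -1270 - 4*I*sqrt(3)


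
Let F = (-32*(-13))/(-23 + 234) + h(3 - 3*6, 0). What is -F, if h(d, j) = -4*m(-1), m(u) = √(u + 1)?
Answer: -416/211 ≈ -1.9716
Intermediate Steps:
m(u) = √(1 + u)
h(d, j) = 0 (h(d, j) = -4*√(1 - 1) = -4*√0 = -4*0 = 0)
F = 416/211 (F = (-32*(-13))/(-23 + 234) + 0 = 416/211 + 0 = 416/211 ≈ 1.9716)
-F = -1*416/211 = -416/211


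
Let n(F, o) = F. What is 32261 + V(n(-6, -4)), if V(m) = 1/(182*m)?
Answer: 35229011/1092 ≈ 32261.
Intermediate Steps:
V(m) = 1/(182*m)
32261 + V(n(-6, -4)) = 32261 + (1/182)/(-6) = 32261 + (1/182)*(-⅙) = 32261 - 1/1092 = 35229011/1092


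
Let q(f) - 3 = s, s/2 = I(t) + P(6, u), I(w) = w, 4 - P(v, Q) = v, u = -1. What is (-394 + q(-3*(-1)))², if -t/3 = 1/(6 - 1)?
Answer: 3924361/25 ≈ 1.5697e+5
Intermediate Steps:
P(v, Q) = 4 - v
t = -⅗ (t = -3/(6 - 1) = -3/5 = -3*⅕ = -⅗ ≈ -0.60000)
s = -26/5 (s = 2*(-⅗ + (4 - 1*6)) = 2*(-⅗ + (4 - 6)) = 2*(-⅗ - 2) = 2*(-13/5) = -26/5 ≈ -5.2000)
q(f) = -11/5 (q(f) = 3 - 26/5 = -11/5)
(-394 + q(-3*(-1)))² = (-394 - 11/5)² = (-1981/5)² = 3924361/25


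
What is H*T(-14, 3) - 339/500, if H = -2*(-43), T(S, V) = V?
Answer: 128661/500 ≈ 257.32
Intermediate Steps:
H = 86
H*T(-14, 3) - 339/500 = 86*3 - 339/500 = 258 - 339*1/500 = 258 - 339/500 = 128661/500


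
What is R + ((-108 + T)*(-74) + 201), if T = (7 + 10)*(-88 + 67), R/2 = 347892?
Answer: 730395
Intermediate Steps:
R = 695784 (R = 2*347892 = 695784)
T = -357 (T = 17*(-21) = -357)
R + ((-108 + T)*(-74) + 201) = 695784 + ((-108 - 357)*(-74) + 201) = 695784 + (-465*(-74) + 201) = 695784 + (34410 + 201) = 695784 + 34611 = 730395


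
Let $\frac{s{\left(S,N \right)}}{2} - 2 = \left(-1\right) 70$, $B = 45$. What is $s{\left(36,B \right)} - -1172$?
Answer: $1036$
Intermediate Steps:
$s{\left(S,N \right)} = -136$ ($s{\left(S,N \right)} = 4 + 2 \left(\left(-1\right) 70\right) = 4 + 2 \left(-70\right) = 4 - 140 = -136$)
$s{\left(36,B \right)} - -1172 = -136 - -1172 = -136 + 1172 = 1036$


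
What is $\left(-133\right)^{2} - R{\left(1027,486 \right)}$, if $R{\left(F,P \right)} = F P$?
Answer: $-481433$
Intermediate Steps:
$\left(-133\right)^{2} - R{\left(1027,486 \right)} = \left(-133\right)^{2} - 1027 \cdot 486 = 17689 - 499122 = -481433$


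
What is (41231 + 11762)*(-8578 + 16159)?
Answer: 401739933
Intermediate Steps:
(41231 + 11762)*(-8578 + 16159) = 52993*7581 = 401739933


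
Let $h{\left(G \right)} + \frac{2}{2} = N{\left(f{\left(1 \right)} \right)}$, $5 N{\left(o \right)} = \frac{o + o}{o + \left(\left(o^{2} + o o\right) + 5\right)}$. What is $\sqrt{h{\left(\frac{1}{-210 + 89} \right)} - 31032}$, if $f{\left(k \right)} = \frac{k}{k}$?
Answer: $\frac{i \sqrt{3103295}}{10} \approx 176.16 i$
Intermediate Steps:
$f{\left(k \right)} = 1$
$N{\left(o \right)} = \frac{2 o}{5 \left(5 + o + 2 o^{2}\right)}$ ($N{\left(o \right)} = \frac{\left(o + o\right) \frac{1}{o + \left(\left(o^{2} + o o\right) + 5\right)}}{5} = \frac{2 o \frac{1}{o + \left(\left(o^{2} + o^{2}\right) + 5\right)}}{5} = \frac{2 o \frac{1}{o + \left(2 o^{2} + 5\right)}}{5} = \frac{2 o \frac{1}{o + \left(5 + 2 o^{2}\right)}}{5} = \frac{2 o \frac{1}{5 + o + 2 o^{2}}}{5} = \frac{2 o}{5 \left(5 + o + 2 o^{2}\right)}$)
$h{\left(G \right)} = - \frac{19}{20}$ ($h{\left(G \right)} = -1 + \frac{2}{5} \cdot 1 \frac{1}{5 + 1 + 2 \cdot 1^{2}} = -1 + \frac{2}{5} \cdot 1 \frac{1}{5 + 1 + 2 \cdot 1} = -1 + \frac{2}{5} \cdot 1 \frac{1}{5 + 1 + 2} = -1 + \frac{2}{5} \cdot 1 \cdot \frac{1}{8} = -1 + \frac{1}{20} = - \frac{19}{20}$)
$\sqrt{h{\left(\frac{1}{-210 + 89} \right)} - 31032} = \sqrt{- \frac{19}{20} - 31032} = \sqrt{- \frac{620659}{20}} = \frac{i \sqrt{3103295}}{10}$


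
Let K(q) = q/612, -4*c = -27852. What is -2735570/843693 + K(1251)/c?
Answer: -8464910801/2610948604 ≈ -3.2421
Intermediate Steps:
c = 6963 (c = -1/4*(-27852) = 6963)
K(q) = q/612 (K(q) = q*(1/612) = q/612)
-2735570/843693 + K(1251)/c = -2735570/843693 + ((1/612)*1251)/6963 = -2735570*1/843693 + (139/68)*(1/6963) = -2735570/843693 + 139/473484 = -8464910801/2610948604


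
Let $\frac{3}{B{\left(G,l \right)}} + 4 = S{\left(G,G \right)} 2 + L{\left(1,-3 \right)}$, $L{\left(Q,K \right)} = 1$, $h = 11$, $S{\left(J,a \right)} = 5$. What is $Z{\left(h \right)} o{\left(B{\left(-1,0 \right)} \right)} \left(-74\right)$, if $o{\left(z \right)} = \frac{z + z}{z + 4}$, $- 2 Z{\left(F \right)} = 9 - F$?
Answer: $- \frac{444}{31} \approx -14.323$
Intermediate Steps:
$Z{\left(F \right)} = - \frac{9}{2} + \frac{F}{2}$ ($Z{\left(F \right)} = - \frac{9 - F}{2} = - \frac{9}{2} + \frac{F}{2}$)
$B{\left(G,l \right)} = \frac{3}{7}$ ($B{\left(G,l \right)} = \frac{3}{-4 + \left(5 \cdot 2 + 1\right)} = \frac{3}{-4 + \left(10 + 1\right)} = \frac{3}{-4 + 11} = \frac{3}{7}$)
$o{\left(z \right)} = \frac{2 z}{4 + z}$
$Z{\left(h \right)} o{\left(B{\left(-1,0 \right)} \right)} \left(-74\right) = \left(- \frac{9}{2} + \frac{1}{2} \cdot 11\right) 2 \cdot \frac{3}{7} \frac{1}{4 + \frac{3}{7}} \left(-74\right) = \left(- \frac{9}{2} + \frac{11}{2}\right) 2 \cdot \frac{3}{7} \frac{1}{\frac{31}{7}} \left(-74\right) = 1 \cdot 2 \cdot \frac{3}{7} \cdot \frac{7}{31} \left(-74\right) = 1 \cdot \frac{6}{31} \left(-74\right) = \frac{6}{31} \left(-74\right) = - \frac{444}{31}$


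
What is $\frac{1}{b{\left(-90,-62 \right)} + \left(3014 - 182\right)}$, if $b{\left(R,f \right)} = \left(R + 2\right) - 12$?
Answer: $\frac{1}{2732} \approx 0.00036603$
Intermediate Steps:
$b{\left(R,f \right)} = -10 + R$ ($b{\left(R,f \right)} = \left(2 + R\right) - 12 = -10 + R$)
$\frac{1}{b{\left(-90,-62 \right)} + \left(3014 - 182\right)} = \frac{1}{\left(-10 - 90\right) + \left(3014 - 182\right)} = \frac{1}{-100 + \left(3014 - 182\right)} = \frac{1}{-100 + 2832} = \frac{1}{2732}$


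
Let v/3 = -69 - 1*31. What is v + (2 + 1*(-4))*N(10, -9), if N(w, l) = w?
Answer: -320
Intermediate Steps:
v = -300 (v = 3*(-69 - 1*31) = 3*(-69 - 31) = 3*(-100) = -300)
v + (2 + 1*(-4))*N(10, -9) = -300 + (2 + 1*(-4))*10 = -300 + (2 - 4)*10 = -300 - 2*10 = -300 - 20 = -320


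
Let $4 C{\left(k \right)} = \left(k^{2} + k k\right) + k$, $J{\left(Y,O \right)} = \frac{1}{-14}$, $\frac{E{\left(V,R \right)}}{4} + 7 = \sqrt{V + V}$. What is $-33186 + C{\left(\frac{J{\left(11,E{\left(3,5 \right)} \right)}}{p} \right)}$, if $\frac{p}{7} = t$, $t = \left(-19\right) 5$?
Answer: $- \frac{719108263068}{21669025} \approx -33186.0$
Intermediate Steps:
$E{\left(V,R \right)} = -28 + 4 \sqrt{2} \sqrt{V}$ ($E{\left(V,R \right)} = -28 + 4 \sqrt{V + V} = -28 + 4 \sqrt{2 V} = -28 + 4 \sqrt{2} \sqrt{V}$)
$J{\left(Y,O \right)} = - \frac{1}{14}$
$t = -95$
$p = -665$ ($p = 7 \left(-95\right) = -665$)
$C{\left(k \right)} = \frac{k^{2}}{2} + \frac{k}{4}$ ($C{\left(k \right)} = \frac{\left(k^{2} + k k\right) + k}{4} = \frac{\left(k^{2} + k^{2}\right) + k}{4} = \frac{2 k^{2} + k}{4} = \frac{k + 2 k^{2}}{4} = \frac{k^{2}}{2} + \frac{k}{4}$)
$-33186 + C{\left(\frac{J{\left(11,E{\left(3,5 \right)} \right)}}{p} \right)} = -33186 + \frac{- \frac{1}{14 \left(-665\right)} \left(1 + 2 \left(- \frac{1}{14 \left(-665\right)}\right)\right)}{4} = -33186 + \frac{\left(- \frac{1}{14}\right) \left(- \frac{1}{665}\right) \left(1 + 2 \left(\left(- \frac{1}{14}\right) \left(- \frac{1}{665}\right)\right)\right)}{4} = -33186 + \frac{1}{4} \cdot \frac{1}{9310} \left(1 + 2 \cdot \frac{1}{9310}\right) = -33186 + \frac{1}{4} \cdot \frac{1}{9310} \left(1 + \frac{1}{4655}\right) = -33186 + \frac{1}{4} \cdot \frac{1}{9310} \cdot \frac{4656}{4655} = -33186 + \frac{582}{21669025} = - \frac{719108263068}{21669025}$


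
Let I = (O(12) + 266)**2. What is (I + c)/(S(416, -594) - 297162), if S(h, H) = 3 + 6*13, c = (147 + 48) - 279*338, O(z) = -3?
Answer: 24938/297081 ≈ 0.083943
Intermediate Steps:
c = -94107 (c = 195 - 94302 = -94107)
I = 69169 (I = (-3 + 266)**2 = 263**2 = 69169)
S(h, H) = 81 (S(h, H) = 3 + 78 = 81)
(I + c)/(S(416, -594) - 297162) = (69169 - 94107)/(81 - 297162) = -24938/(-297081) = -24938*(-1/297081) = 24938/297081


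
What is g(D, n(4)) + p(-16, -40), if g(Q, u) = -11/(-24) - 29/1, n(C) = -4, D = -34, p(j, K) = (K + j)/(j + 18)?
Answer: -1357/24 ≈ -56.542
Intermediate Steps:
p(j, K) = (K + j)/(18 + j)
g(Q, u) = -685/24 (g(Q, u) = -11*(-1/24) - 29*1 = 11/24 - 29 = -685/24)
g(D, n(4)) + p(-16, -40) = -685/24 + (-40 - 16)/(18 - 16) = -685/24 - 56/2 = -685/24 + (½)*(-56) = -685/24 - 28 = -1357/24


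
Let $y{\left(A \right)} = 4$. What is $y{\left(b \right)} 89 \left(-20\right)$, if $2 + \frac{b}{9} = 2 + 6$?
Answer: $-7120$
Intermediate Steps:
$b = 54$ ($b = -18 + 9 \left(2 + 6\right) = -18 + 9 \cdot 8 = -18 + 72 = 54$)
$y{\left(b \right)} 89 \left(-20\right) = 4 \cdot 89 \left(-20\right) = 4 \left(-1780\right) = -7120$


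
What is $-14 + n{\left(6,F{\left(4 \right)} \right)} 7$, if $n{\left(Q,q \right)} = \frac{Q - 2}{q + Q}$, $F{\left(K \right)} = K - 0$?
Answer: $- \frac{56}{5} \approx -11.2$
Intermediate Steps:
$F{\left(K \right)} = K$ ($F{\left(K \right)} = K + 0 = K$)
$n{\left(Q,q \right)} = \frac{-2 + Q}{Q + q}$
$-14 + n{\left(6,F{\left(4 \right)} \right)} 7 = -14 + \frac{-2 + 6}{6 + 4} \cdot 7 = -14 + \frac{1}{10} \cdot 4 \cdot 7 = -14 + \frac{2}{5} \cdot 7 = -14 + \frac{14}{5} = - \frac{56}{5}$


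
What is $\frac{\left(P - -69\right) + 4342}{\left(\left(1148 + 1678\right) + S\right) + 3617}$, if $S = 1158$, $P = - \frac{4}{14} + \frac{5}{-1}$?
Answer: $\frac{30840}{53207} \approx 0.57962$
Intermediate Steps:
$P = - \frac{37}{7}$ ($P = \left(-4\right) \frac{1}{14} + 5 \left(-1\right) = - \frac{2}{7} - 5 = - \frac{37}{7} \approx -5.2857$)
$\frac{\left(P - -69\right) + 4342}{\left(\left(1148 + 1678\right) + S\right) + 3617} = \frac{\left(- \frac{37}{7} - -69\right) + 4342}{\left(\left(1148 + 1678\right) + 1158\right) + 3617} = \frac{\left(- \frac{37}{7} + 69\right) + 4342}{\left(2826 + 1158\right) + 3617} = \frac{\frac{446}{7} + 4342}{3984 + 3617} = \frac{30840}{7 \cdot 7601} = \frac{30840}{7} \cdot \frac{1}{7601} = \frac{30840}{53207}$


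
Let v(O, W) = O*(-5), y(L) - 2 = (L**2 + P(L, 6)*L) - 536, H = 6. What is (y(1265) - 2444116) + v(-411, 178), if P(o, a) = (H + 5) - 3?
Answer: -832250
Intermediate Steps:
P(o, a) = 8 (P(o, a) = (6 + 5) - 3 = 11 - 3 = 8)
y(L) = -534 + L**2 + 8*L (y(L) = 2 + ((L**2 + 8*L) - 536) = 2 + (-536 + L**2 + 8*L) = -534 + L**2 + 8*L)
v(O, W) = -5*O
(y(1265) - 2444116) + v(-411, 178) = ((-534 + 1265**2 + 8*1265) - 2444116) - 5*(-411) = ((-534 + 1600225 + 10120) - 2444116) + 2055 = (1609811 - 2444116) + 2055 = -834305 + 2055 = -832250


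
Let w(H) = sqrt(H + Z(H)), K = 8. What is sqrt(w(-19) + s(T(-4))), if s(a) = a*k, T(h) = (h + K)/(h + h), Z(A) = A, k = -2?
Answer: sqrt(1 + I*sqrt(38)) ≈ 1.9033 + 1.6194*I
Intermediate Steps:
T(h) = (8 + h)/(2*h) (T(h) = (h + 8)/(h + h) = (8 + h)/((2*h)) = (8 + h)*(1/(2*h)) = (8 + h)/(2*h))
w(H) = sqrt(2)*sqrt(H) (w(H) = sqrt(H + H) = sqrt(2*H) = sqrt(2)*sqrt(H))
s(a) = -2*a (s(a) = a*(-2) = -2*a)
sqrt(w(-19) + s(T(-4))) = sqrt(sqrt(2)*sqrt(-19) - (8 - 4)/(-4)) = sqrt(sqrt(2)*(I*sqrt(19)) - (-1)*4/4) = sqrt(I*sqrt(38) - 2*(-1/2)) = sqrt(I*sqrt(38) + 1) = sqrt(1 + I*sqrt(38))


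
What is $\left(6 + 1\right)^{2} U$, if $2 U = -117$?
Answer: $- \frac{5733}{2} \approx -2866.5$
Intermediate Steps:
$U = - \frac{117}{2}$ ($U = \frac{1}{2} \left(-117\right) = - \frac{117}{2} \approx -58.5$)
$\left(6 + 1\right)^{2} U = \left(6 + 1\right)^{2} \left(- \frac{117}{2}\right) = 7^{2} \left(- \frac{117}{2}\right) = 49 \left(- \frac{117}{2}\right) = - \frac{5733}{2}$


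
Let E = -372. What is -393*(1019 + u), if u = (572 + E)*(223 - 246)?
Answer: 1407333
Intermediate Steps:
u = -4600 (u = (572 - 372)*(223 - 246) = 200*(-23) = -4600)
-393*(1019 + u) = -393*(1019 - 4600) = -393*(-3581) = 1407333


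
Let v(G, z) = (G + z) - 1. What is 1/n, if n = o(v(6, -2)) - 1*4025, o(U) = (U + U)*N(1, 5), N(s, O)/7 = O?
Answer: -1/3815 ≈ -0.00026212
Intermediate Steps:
v(G, z) = -1 + G + z
N(s, O) = 7*O
o(U) = 70*U (o(U) = (U + U)*(7*5) = (2*U)*35 = 70*U)
n = -3815 (n = 70*(-1 + 6 - 2) - 1*4025 = 70*3 - 4025 = 210 - 4025 = -3815)
1/n = 1/(-3815) = -1/3815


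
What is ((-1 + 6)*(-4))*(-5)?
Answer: 100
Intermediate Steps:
((-1 + 6)*(-4))*(-5) = (5*(-4))*(-5) = -20*(-5) = 100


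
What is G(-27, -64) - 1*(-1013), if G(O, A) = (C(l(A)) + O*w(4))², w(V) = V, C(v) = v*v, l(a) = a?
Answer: 15905157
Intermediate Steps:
C(v) = v²
G(O, A) = (A² + 4*O)² (G(O, A) = (A² + O*4)² = (A² + 4*O)²)
G(-27, -64) - 1*(-1013) = ((-64)² + 4*(-27))² - 1*(-1013) = (4096 - 108)² + 1013 = 3988² + 1013 = 15904144 + 1013 = 15905157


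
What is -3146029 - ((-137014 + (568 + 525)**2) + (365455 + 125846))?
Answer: -4694965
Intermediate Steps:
-3146029 - ((-137014 + (568 + 525)**2) + (365455 + 125846)) = -3146029 - ((-137014 + 1093**2) + 491301) = -3146029 - ((-137014 + 1194649) + 491301) = -3146029 - (1057635 + 491301) = -3146029 - 1*1548936 = -3146029 - 1548936 = -4694965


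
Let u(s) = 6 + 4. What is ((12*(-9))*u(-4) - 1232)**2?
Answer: 5345344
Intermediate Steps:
u(s) = 10
((12*(-9))*u(-4) - 1232)**2 = ((12*(-9))*10 - 1232)**2 = (-108*10 - 1232)**2 = (-1080 - 1232)**2 = (-2312)**2 = 5345344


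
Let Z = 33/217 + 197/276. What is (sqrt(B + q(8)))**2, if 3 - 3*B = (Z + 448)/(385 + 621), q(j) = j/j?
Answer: 334624639/180754056 ≈ 1.8513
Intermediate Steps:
Z = 51857/59892 (Z = 33*(1/217) + 197*(1/276) = 33/217 + 197/276 = 51857/59892 ≈ 0.86584)
q(j) = 1
B = 153870583/180754056 (B = 1 - (51857/59892 + 448)/(3*(385 + 621)) = 1 - 26883473/(179676*1006) = 1 - 1/3*26883473/60251352 = 1 - 26883473/180754056 = 153870583/180754056 ≈ 0.85127)
(sqrt(B + q(8)))**2 = (sqrt(153870583/180754056 + 1))**2 = (sqrt(334624639/180754056))**2 = (sqrt(1680132242688494)/30125676)**2 = 334624639/180754056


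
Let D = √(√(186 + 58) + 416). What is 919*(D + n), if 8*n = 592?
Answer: 68006 + 919*√(416 + 2*√61) ≈ 87099.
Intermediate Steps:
n = 74 (n = (⅛)*592 = 74)
D = √(416 + 2*√61) (D = √(√244 + 416) = √(2*√61 + 416) = √(416 + 2*√61) ≈ 20.775)
919*(D + n) = 919*(√(416 + 2*√61) + 74) = 919*(74 + √(416 + 2*√61)) = 68006 + 919*√(416 + 2*√61)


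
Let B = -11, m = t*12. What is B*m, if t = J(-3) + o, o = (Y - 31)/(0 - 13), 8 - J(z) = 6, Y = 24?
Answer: -4356/13 ≈ -335.08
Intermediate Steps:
J(z) = 2 (J(z) = 8 - 1*6 = 8 - 6 = 2)
o = 7/13 (o = (24 - 31)/(0 - 13) = -7/(-13) = -7*(-1/13) = 7/13 ≈ 0.53846)
t = 33/13 (t = 2 + 7/13 = 33/13 ≈ 2.5385)
m = 396/13 (m = (33/13)*12 = 396/13 ≈ 30.462)
B*m = -11*396/13 = -4356/13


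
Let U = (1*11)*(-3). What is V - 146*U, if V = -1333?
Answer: 3485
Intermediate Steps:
U = -33 (U = 11*(-3) = -33)
V - 146*U = -1333 - 146*(-33) = -1333 + 4818 = 3485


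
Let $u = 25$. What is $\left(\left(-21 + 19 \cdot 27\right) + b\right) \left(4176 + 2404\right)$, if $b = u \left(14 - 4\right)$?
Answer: $4882360$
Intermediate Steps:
$b = 250$ ($b = 25 \left(14 - 4\right) = 25 \cdot 10 = 250$)
$\left(\left(-21 + 19 \cdot 27\right) + b\right) \left(4176 + 2404\right) = \left(\left(-21 + 19 \cdot 27\right) + 250\right) \left(4176 + 2404\right) = \left(\left(-21 + 513\right) + 250\right) 6580 = \left(492 + 250\right) 6580 = 742 \cdot 6580 = 4882360$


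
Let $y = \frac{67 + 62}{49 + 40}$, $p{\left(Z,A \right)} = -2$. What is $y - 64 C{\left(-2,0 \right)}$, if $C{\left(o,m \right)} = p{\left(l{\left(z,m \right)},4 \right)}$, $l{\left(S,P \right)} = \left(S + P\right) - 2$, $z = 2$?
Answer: $\frac{11521}{89} \approx 129.45$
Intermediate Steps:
$l{\left(S,P \right)} = -2 + P + S$ ($l{\left(S,P \right)} = \left(P + S\right) - 2 = -2 + P + S$)
$C{\left(o,m \right)} = -2$
$y = \frac{129}{89} \approx 1.4494$
$y - 64 C{\left(-2,0 \right)} = \frac{129}{89} - -128 = \frac{129}{89} + 128 = \frac{11521}{89}$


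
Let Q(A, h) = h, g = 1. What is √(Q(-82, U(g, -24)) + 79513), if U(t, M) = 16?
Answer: √79529 ≈ 282.01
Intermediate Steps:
√(Q(-82, U(g, -24)) + 79513) = √(16 + 79513) = √79529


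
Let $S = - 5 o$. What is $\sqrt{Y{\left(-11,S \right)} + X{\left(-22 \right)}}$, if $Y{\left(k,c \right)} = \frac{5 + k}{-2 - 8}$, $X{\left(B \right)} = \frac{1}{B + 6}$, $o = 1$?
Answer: $\frac{\sqrt{215}}{20} \approx 0.73314$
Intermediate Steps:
$X{\left(B \right)} = \frac{1}{6 + B}$
$S = -5$ ($S = \left(-5\right) 1 = -5$)
$Y{\left(k,c \right)} = - \frac{1}{2} - \frac{k}{10}$ ($Y{\left(k,c \right)} = \frac{5 + k}{-10} = \left(5 + k\right) \left(- \frac{1}{10}\right) = - \frac{1}{2} - \frac{k}{10}$)
$\sqrt{Y{\left(-11,S \right)} + X{\left(-22 \right)}} = \sqrt{\left(- \frac{1}{2} - - \frac{11}{10}\right) + \frac{1}{6 - 22}} = \sqrt{\left(- \frac{1}{2} + \frac{11}{10}\right) + \frac{1}{-16}} = \sqrt{\frac{3}{5} - \frac{1}{16}} = \sqrt{\frac{43}{80}} = \frac{\sqrt{215}}{20}$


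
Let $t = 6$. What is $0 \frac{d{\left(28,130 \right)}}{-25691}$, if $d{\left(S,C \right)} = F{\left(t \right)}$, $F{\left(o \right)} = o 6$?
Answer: $0$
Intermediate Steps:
$F{\left(o \right)} = 6 o$
$d{\left(S,C \right)} = 36$ ($d{\left(S,C \right)} = 6 \cdot 6 = 36$)
$0 \frac{d{\left(28,130 \right)}}{-25691} = 0 \frac{36}{-25691} = 0 \cdot 36 \left(- \frac{1}{25691}\right) = 0 \left(- \frac{36}{25691}\right) = 0$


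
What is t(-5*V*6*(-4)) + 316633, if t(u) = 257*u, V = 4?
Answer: 439993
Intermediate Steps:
t(-5*V*6*(-4)) + 316633 = 257*(-5*4*6*(-4)) + 316633 = 257*(-120*(-4)) + 316633 = 257*(-5*(-96)) + 316633 = 257*480 + 316633 = 123360 + 316633 = 439993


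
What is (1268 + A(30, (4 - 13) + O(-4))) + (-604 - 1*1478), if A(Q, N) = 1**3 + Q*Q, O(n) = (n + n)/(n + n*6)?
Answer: 87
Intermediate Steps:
O(n) = 2/7 (O(n) = (2*n)/(n + 6*n) = (2*n)/((7*n)) = (2*n)*(1/(7*n)) = 2/7)
A(Q, N) = 1 + Q**2
(1268 + A(30, (4 - 13) + O(-4))) + (-604 - 1*1478) = (1268 + (1 + 30**2)) + (-604 - 1*1478) = (1268 + (1 + 900)) + (-604 - 1478) = (1268 + 901) - 2082 = 2169 - 2082 = 87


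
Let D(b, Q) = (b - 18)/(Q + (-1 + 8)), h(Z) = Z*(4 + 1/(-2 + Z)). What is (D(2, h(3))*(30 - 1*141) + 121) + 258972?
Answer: 2850911/11 ≈ 2.5917e+5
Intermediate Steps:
D(b, Q) = (-18 + b)/(7 + Q) (D(b, Q) = (-18 + b)/(Q + 7) = (-18 + b)/(7 + Q))
(D(2, h(3))*(30 - 1*141) + 121) + 258972 = (((-18 + 2)/(7 + 3*(-7 + 4*3)/(-2 + 3)))*(30 - 1*141) + 121) + 258972 = ((-16/(7 + 3*(-7 + 12)/1))*(30 - 141) + 121) + 258972 = ((-16/(7 + 3*1*5))*(-111) + 121) + 258972 = ((-16/(7 + 15))*(-111) + 121) + 258972 = ((-16/22)*(-111) + 121) + 258972 = (((1/22)*(-16))*(-111) + 121) + 258972 = (-8/11*(-111) + 121) + 258972 = (888/11 + 121) + 258972 = 2219/11 + 258972 = 2850911/11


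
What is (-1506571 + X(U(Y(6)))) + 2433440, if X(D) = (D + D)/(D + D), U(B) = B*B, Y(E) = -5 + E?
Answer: 926870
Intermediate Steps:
U(B) = B**2
X(D) = 1 (X(D) = (2*D)/((2*D)) = (2*D)*(1/(2*D)) = 1)
(-1506571 + X(U(Y(6)))) + 2433440 = (-1506571 + 1) + 2433440 = -1506570 + 2433440 = 926870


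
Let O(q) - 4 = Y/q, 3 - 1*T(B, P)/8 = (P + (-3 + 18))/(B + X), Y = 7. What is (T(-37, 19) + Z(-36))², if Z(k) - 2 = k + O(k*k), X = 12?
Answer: 25054774369/1049760000 ≈ 23.867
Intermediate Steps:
T(B, P) = 24 - 8*(15 + P)/(12 + B) (T(B, P) = 24 - 8*(P + (-3 + 18))/(B + 12) = 24 - 8*(P + 15)/(12 + B) = 24 - 8*(15 + P)/(12 + B))
O(q) = 4 + 7/q
Z(k) = 6 + k + 7/k² (Z(k) = 2 + (k + (4 + 7/((k*k)))) = 2 + (k + (4 + 7/(k²))) = 2 + (k + (4 + 7/k²)) = 2 + (4 + k + 7/k²) = 6 + k + 7/k²)
(T(-37, 19) + Z(-36))² = (8*(21 - 1*19 + 3*(-37))/(12 - 37) + (6 - 36 + 7/(-36)²))² = (8*(21 - 19 - 111)/(-25) + (6 - 36 + 7*(1/1296)))² = (8*(-1/25)*(-109) + (6 - 36 + 7/1296))² = (872/25 - 38873/1296)² = (158287/32400)² = 25054774369/1049760000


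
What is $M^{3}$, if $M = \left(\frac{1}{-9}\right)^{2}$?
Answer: $\frac{1}{531441} \approx 1.8817 \cdot 10^{-6}$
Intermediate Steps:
$M = \frac{1}{81}$ ($M = \left(- \frac{1}{9}\right)^{2} = \frac{1}{81} \approx 0.012346$)
$M^{3} = \left(\frac{1}{81}\right)^{3} = \frac{1}{531441}$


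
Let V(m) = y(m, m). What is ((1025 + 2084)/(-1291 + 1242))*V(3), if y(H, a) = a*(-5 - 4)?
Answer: 83943/49 ≈ 1713.1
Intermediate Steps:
y(H, a) = -9*a (y(H, a) = a*(-9) = -9*a)
V(m) = -9*m
((1025 + 2084)/(-1291 + 1242))*V(3) = ((1025 + 2084)/(-1291 + 1242))*(-9*3) = (3109/(-49))*(-27) = (3109*(-1/49))*(-27) = -3109/49*(-27) = 83943/49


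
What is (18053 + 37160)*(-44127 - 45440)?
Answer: -4945262771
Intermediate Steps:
(18053 + 37160)*(-44127 - 45440) = 55213*(-89567) = -4945262771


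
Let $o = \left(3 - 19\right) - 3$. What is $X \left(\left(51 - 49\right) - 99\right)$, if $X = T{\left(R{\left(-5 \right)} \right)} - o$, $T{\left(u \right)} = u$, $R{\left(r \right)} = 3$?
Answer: $-2134$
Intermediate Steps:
$o = -19$ ($o = -16 - 3 = -19$)
$X = 22$ ($X = 3 - -19 = 3 + 19 = 22$)
$X \left(\left(51 - 49\right) - 99\right) = 22 \left(\left(51 - 49\right) - 99\right) = 22 \left(2 - 99\right) = 22 \left(-97\right) = -2134$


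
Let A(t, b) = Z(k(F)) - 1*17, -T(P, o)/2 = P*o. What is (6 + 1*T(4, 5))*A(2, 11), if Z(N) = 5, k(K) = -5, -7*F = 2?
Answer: 408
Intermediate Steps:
F = -2/7 (F = -⅐*2 = -2/7 ≈ -0.28571)
T(P, o) = -2*P*o
A(t, b) = -12 (A(t, b) = 5 - 1*17 = 5 - 17 = -12)
(6 + 1*T(4, 5))*A(2, 11) = (6 + 1*(-2*4*5))*(-12) = (6 + 1*(-40))*(-12) = (6 - 40)*(-12) = -34*(-12) = 408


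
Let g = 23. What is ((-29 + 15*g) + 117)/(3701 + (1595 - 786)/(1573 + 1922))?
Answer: 1513335/12935804 ≈ 0.11699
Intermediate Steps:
((-29 + 15*g) + 117)/(3701 + (1595 - 786)/(1573 + 1922)) = ((-29 + 15*23) + 117)/(3701 + (1595 - 786)/(1573 + 1922)) = ((-29 + 345) + 117)/(3701 + 809/3495) = (316 + 117)/(3701 + 809*(1/3495)) = 433/(3701 + 809/3495) = 433/(12935804/3495) = 433*(3495/12935804) = 1513335/12935804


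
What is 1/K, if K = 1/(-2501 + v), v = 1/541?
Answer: -1353040/541 ≈ -2501.0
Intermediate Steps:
v = 1/541 ≈ 0.0018484
K = -541/1353040 (K = 1/(-2501 + 1/541) = 1/(-1353040/541) = -541/1353040 ≈ -0.00039984)
1/K = 1/(-541/1353040) = -1353040/541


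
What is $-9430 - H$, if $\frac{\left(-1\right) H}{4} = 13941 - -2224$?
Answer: $55230$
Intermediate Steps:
$H = -64660$ ($H = - 4 \left(13941 - -2224\right) = - 4 \left(13941 + 2224\right) = \left(-4\right) 16165 = -64660$)
$-9430 - H = -9430 - -64660 = -9430 + 64660 = 55230$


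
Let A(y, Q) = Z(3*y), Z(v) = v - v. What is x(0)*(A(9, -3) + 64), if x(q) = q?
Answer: 0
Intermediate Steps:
Z(v) = 0
A(y, Q) = 0
x(0)*(A(9, -3) + 64) = 0*(0 + 64) = 0*64 = 0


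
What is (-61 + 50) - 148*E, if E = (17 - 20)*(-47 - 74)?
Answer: -53735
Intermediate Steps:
E = 363 (E = -3*(-121) = 363)
(-61 + 50) - 148*E = (-61 + 50) - 148*363 = -11 - 53724 = -53735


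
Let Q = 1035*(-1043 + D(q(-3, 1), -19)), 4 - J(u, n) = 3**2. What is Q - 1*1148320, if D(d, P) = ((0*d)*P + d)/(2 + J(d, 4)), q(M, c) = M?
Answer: -2226790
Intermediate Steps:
J(u, n) = -5 (J(u, n) = 4 - 1*3**2 = 4 - 1*9 = 4 - 9 = -5)
D(d, P) = -d/3 (D(d, P) = ((0*d)*P + d)/(2 - 5) = (0*P + d)/(-3) = -(0 + d)/3 = -d/3)
Q = -1078470 (Q = 1035*(-1043 - 1/3*(-3)) = 1035*(-1043 + 1) = 1035*(-1042) = -1078470)
Q - 1*1148320 = -1078470 - 1*1148320 = -1078470 - 1148320 = -2226790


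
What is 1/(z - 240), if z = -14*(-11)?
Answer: -1/86 ≈ -0.011628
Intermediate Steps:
z = 154
1/(z - 240) = 1/(154 - 240) = 1/(-86) = -1/86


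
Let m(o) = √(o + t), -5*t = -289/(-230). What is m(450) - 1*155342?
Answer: -155342 + √23791706/230 ≈ -1.5532e+5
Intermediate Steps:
t = -289/1150 (t = -(-289)/(5*(-230)) = -(-289)*(-1)/(5*230) = -⅕*289/230 = -289/1150 ≈ -0.25130)
m(o) = √(-289/1150 + o) (m(o) = √(o - 289/1150) = √(-289/1150 + o))
m(450) - 1*155342 = √(-13294 + 52900*450)/230 - 1*155342 = √(-13294 + 23805000)/230 - 155342 = √23791706/230 - 155342 = -155342 + √23791706/230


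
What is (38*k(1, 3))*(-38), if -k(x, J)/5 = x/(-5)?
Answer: -1444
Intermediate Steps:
k(x, J) = x (k(x, J) = -5*x/(-5) = -5*x*(-1)/5 = -(-1)*x = x)
(38*k(1, 3))*(-38) = (38*1)*(-38) = 38*(-38) = -1444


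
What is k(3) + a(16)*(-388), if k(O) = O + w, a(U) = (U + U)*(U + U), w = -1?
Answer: -397310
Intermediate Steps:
a(U) = 4*U² (a(U) = (2*U)*(2*U) = 4*U²)
k(O) = -1 + O (k(O) = O - 1 = -1 + O)
k(3) + a(16)*(-388) = (-1 + 3) + (4*16²)*(-388) = 2 + (4*256)*(-388) = 2 + 1024*(-388) = 2 - 397312 = -397310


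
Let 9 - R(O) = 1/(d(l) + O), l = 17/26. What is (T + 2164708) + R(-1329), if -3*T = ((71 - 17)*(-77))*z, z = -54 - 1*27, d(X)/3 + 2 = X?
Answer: 71135899235/34659 ≈ 2.0525e+6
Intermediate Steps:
l = 17/26 (l = 17*(1/26) = 17/26 ≈ 0.65385)
d(X) = -6 + 3*X
z = -81 (z = -54 - 27 = -81)
R(O) = 9 - 1/(-105/26 + O) (R(O) = 9 - 1/((-6 + 3*(17/26)) + O) = 9 - 1/((-6 + 51/26) + O) = 9 - 1/(-105/26 + O))
T = -112266 (T = -(71 - 17)*(-77)*(-81)/3 = -54*(-77)*(-81)/3 = -(-1386)*(-81) = -⅓*336798 = -112266)
(T + 2164708) + R(-1329) = (-112266 + 2164708) + (-971 + 234*(-1329))/(-105 + 26*(-1329)) = 2052442 + (-971 - 310986)/(-105 - 34554) = 2052442 - 311957/(-34659) = 2052442 - 1/34659*(-311957) = 2052442 + 311957/34659 = 71135899235/34659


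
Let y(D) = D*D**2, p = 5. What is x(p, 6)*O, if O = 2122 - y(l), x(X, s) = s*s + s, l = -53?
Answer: 6341958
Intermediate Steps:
x(X, s) = s + s**2 (x(X, s) = s**2 + s = s + s**2)
y(D) = D**3
O = 150999 (O = 2122 - 1*(-53)**3 = 2122 - 1*(-148877) = 2122 + 148877 = 150999)
x(p, 6)*O = (6*(1 + 6))*150999 = (6*7)*150999 = 42*150999 = 6341958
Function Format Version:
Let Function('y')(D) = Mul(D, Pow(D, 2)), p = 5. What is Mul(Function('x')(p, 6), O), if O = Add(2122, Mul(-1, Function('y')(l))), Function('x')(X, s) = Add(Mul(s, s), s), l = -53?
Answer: 6341958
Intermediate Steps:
Function('x')(X, s) = Add(s, Pow(s, 2)) (Function('x')(X, s) = Add(Pow(s, 2), s) = Add(s, Pow(s, 2)))
Function('y')(D) = Pow(D, 3)
O = 150999 (O = Add(2122, Mul(-1, Pow(-53, 3))) = Add(2122, Mul(-1, -148877)) = Add(2122, 148877) = 150999)
Mul(Function('x')(p, 6), O) = Mul(Mul(6, Add(1, 6)), 150999) = Mul(Mul(6, 7), 150999) = Mul(42, 150999) = 6341958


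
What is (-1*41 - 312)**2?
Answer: 124609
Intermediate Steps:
(-1*41 - 312)**2 = (-41 - 312)**2 = (-353)**2 = 124609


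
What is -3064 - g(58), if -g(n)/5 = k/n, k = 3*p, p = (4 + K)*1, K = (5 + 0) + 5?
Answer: -88751/29 ≈ -3060.4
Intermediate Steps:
K = 10 (K = 5 + 5 = 10)
p = 14 (p = (4 + 10)*1 = 14*1 = 14)
k = 42 (k = 3*14 = 42)
g(n) = -210/n
-3064 - g(58) = -3064 - (-210)/58 = -3064 - 1*(-105/29) = -3064 + 105/29 = -88751/29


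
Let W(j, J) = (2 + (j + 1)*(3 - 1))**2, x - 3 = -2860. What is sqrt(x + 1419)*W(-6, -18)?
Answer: 64*I*sqrt(1438) ≈ 2426.9*I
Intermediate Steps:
x = -2857 (x = 3 - 2860 = -2857)
W(j, J) = (4 + 2*j)**2 (W(j, J) = (2 + (1 + j)*2)**2 = (2 + (2 + 2*j))**2 = (4 + 2*j)**2)
sqrt(x + 1419)*W(-6, -18) = sqrt(-2857 + 1419)*(4*(2 - 6)**2) = sqrt(-1438)*(4*(-4)**2) = (I*sqrt(1438))*(4*16) = (I*sqrt(1438))*64 = 64*I*sqrt(1438)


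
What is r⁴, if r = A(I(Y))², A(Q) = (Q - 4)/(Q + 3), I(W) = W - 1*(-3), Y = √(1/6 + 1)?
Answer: (6 - √42)⁸/(36 + √42)⁸ ≈ 2.6900e-16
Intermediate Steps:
Y = √42/6 (Y = √(⅙ + 1) = √(7/6) = √42/6 ≈ 1.0801)
I(W) = 3 + W (I(W) = W + 3 = 3 + W)
A(Q) = (-4 + Q)/(3 + Q)
r = (-1 + √42/6)²/(6 + √42/6)² (r = ((-4 + (3 + √42/6))/(3 + (3 + √42/6)))² = ((-1 + √42/6)/(6 + √42/6))² = (-1 + √42/6)²/(6 + √42/6)² ≈ 0.00012807)
r⁴ = ((6 - √42)²/(36 + √42)²)⁴ = (6 - √42)⁸/(36 + √42)⁸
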